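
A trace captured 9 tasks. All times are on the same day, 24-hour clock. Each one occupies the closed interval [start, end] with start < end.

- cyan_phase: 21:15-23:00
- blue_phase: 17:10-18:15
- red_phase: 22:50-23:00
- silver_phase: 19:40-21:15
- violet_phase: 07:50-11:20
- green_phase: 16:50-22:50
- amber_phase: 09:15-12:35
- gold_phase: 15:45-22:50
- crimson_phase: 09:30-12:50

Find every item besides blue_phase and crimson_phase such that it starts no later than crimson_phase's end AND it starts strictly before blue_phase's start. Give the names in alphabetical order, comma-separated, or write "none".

Conditions: its start is no later than crimson_phase's end (X.start <= 12:50) AND its start is strictly before blue_phase's start (X.start < 17:10).
amber_phase: start 09:15 <= 12:50? ✓; start 09:15 < 17:10? ✓ → yes.
cyan_phase: start 21:15 <= 12:50? ✗; start 21:15 < 17:10? ✗ → no.
gold_phase: start 15:45 <= 12:50? ✗; start 15:45 < 17:10? ✓ → no.
green_phase: start 16:50 <= 12:50? ✗; start 16:50 < 17:10? ✓ → no.
red_phase: start 22:50 <= 12:50? ✗; start 22:50 < 17:10? ✗ → no.
silver_phase: start 19:40 <= 12:50? ✗; start 19:40 < 17:10? ✗ → no.
violet_phase: start 07:50 <= 12:50? ✓; start 07:50 < 17:10? ✓ → yes.
Result: amber_phase, violet_phase.

amber_phase, violet_phase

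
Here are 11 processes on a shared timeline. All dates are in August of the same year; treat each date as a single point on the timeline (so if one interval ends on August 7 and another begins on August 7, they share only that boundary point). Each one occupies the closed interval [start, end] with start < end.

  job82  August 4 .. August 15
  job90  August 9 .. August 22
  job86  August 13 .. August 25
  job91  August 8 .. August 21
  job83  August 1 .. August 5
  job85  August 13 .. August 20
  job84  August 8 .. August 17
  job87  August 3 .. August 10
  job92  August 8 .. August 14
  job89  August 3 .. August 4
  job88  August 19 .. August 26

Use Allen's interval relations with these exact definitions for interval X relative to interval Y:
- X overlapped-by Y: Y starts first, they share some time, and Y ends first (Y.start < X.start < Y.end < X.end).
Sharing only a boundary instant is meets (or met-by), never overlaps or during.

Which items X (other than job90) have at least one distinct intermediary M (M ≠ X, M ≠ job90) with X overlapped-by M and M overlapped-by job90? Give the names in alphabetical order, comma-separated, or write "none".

Target job90 = [August 9, August 22].
Intermediaries M with M overlapped-by job90: job86, job88.
Via job86 — items with X overlapped-by job86: job88.
Via job88 — items with X overlapped-by job88: none.
Union: job88.

job88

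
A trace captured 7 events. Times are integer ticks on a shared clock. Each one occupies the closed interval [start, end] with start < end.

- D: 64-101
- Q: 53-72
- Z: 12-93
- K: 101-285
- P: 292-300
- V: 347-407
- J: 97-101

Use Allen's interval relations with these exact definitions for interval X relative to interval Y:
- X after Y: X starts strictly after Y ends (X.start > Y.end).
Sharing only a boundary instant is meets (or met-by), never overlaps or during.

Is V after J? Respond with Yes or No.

Yes

V = [347, 407], J = [97, 101].
Actual relation of V to J: after.
Asked whether 'after' holds → Yes.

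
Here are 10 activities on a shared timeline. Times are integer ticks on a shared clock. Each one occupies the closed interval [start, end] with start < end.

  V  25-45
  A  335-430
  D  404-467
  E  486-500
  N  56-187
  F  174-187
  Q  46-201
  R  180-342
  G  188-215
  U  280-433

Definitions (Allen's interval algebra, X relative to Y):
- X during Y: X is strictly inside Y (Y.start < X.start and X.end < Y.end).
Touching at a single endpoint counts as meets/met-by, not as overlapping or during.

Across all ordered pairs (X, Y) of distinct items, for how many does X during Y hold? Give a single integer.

Checking all 90 ordered pairs for relation 'during'; matching pairs in alphabetical order:
(A, U): A during U ✓
(F, Q): F during Q ✓
(G, R): G during R ✓
(N, Q): N during Q ✓
Count: 4.

4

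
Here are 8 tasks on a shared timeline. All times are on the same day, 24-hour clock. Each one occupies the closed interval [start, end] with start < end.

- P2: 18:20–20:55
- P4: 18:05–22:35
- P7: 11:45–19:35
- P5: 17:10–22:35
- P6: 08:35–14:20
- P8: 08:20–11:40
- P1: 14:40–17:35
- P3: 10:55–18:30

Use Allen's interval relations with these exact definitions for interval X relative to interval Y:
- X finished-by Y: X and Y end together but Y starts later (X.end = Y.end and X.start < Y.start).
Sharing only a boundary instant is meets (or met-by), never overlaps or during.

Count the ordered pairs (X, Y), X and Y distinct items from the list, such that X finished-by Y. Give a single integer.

1

Checking all 56 ordered pairs for relation 'finished-by'; matching pairs in alphabetical order:
(P5, P4): P5 finished-by P4 ✓
Count: 1.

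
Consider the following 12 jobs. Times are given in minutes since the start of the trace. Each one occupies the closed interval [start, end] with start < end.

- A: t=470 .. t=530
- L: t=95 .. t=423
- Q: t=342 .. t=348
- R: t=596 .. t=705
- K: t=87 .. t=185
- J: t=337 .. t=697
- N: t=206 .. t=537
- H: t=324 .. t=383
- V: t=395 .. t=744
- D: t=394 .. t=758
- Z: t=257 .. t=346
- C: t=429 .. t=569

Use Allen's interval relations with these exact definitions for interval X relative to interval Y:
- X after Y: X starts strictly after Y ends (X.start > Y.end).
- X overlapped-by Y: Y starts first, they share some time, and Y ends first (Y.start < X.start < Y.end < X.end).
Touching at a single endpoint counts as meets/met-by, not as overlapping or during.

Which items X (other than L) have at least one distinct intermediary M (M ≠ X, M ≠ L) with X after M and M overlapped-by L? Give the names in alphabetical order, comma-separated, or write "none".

R

Target L = [t=95, t=423].
Intermediaries M with M overlapped-by L: D, J, N, V.
Via D — items with X after D: none.
Via J — items with X after J: none.
Via N — items with X after N: R.
Via V — items with X after V: none.
Union: R.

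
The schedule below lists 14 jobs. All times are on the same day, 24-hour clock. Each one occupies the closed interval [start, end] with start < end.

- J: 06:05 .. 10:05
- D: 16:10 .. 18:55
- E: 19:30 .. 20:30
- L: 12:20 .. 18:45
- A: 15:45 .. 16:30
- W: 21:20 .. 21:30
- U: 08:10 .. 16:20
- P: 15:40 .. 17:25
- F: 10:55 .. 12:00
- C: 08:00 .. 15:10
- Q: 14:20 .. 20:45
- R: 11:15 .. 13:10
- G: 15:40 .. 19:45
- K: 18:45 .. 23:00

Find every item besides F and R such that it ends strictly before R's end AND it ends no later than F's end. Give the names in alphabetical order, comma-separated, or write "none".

J

Conditions: its end is strictly before R's end (X.end < 13:10) AND its end is no later than F's end (X.end <= 12:00).
A: end 16:30 < 13:10? ✗; end 16:30 <= 12:00? ✗ → no.
C: end 15:10 < 13:10? ✗; end 15:10 <= 12:00? ✗ → no.
D: end 18:55 < 13:10? ✗; end 18:55 <= 12:00? ✗ → no.
E: end 20:30 < 13:10? ✗; end 20:30 <= 12:00? ✗ → no.
G: end 19:45 < 13:10? ✗; end 19:45 <= 12:00? ✗ → no.
J: end 10:05 < 13:10? ✓; end 10:05 <= 12:00? ✓ → yes.
K: end 23:00 < 13:10? ✗; end 23:00 <= 12:00? ✗ → no.
L: end 18:45 < 13:10? ✗; end 18:45 <= 12:00? ✗ → no.
P: end 17:25 < 13:10? ✗; end 17:25 <= 12:00? ✗ → no.
Q: end 20:45 < 13:10? ✗; end 20:45 <= 12:00? ✗ → no.
U: end 16:20 < 13:10? ✗; end 16:20 <= 12:00? ✗ → no.
W: end 21:30 < 13:10? ✗; end 21:30 <= 12:00? ✗ → no.
Result: J.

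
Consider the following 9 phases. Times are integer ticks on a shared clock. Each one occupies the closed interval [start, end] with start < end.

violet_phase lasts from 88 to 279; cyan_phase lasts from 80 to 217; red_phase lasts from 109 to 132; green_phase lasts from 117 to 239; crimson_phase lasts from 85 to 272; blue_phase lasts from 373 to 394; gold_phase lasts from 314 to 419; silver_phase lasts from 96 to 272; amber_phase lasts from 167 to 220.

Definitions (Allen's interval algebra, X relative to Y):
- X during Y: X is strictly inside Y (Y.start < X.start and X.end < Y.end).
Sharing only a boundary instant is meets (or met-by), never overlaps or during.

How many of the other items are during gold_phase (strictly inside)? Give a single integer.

1

Target gold_phase = [314, 419].
amber_phase [167, 220] → before → no.
blue_phase [373, 394] → during → counts.
crimson_phase [85, 272] → before → no.
cyan_phase [80, 217] → before → no.
green_phase [117, 239] → before → no.
red_phase [109, 132] → before → no.
silver_phase [96, 272] → before → no.
violet_phase [88, 279] → before → no.
Total: 1.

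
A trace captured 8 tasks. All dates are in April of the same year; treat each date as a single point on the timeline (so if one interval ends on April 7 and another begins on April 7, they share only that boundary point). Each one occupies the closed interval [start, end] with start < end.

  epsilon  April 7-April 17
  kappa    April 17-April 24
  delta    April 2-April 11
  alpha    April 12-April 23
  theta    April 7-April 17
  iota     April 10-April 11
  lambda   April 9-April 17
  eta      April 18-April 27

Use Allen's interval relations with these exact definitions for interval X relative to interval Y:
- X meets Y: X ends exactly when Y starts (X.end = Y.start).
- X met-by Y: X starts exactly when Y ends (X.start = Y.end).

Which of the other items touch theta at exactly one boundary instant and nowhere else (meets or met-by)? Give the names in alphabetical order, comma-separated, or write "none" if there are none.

kappa

Target theta = [April 7, April 17].
alpha [April 12, April 23] → overlapped-by → no.
delta [April 2, April 11] → overlaps → no.
epsilon [April 7, April 17] → equals → no.
eta [April 18, April 27] → after → no.
iota [April 10, April 11] → during → no.
kappa [April 17, April 24] → met-by → yes.
lambda [April 9, April 17] → finishes → no.
Result: kappa.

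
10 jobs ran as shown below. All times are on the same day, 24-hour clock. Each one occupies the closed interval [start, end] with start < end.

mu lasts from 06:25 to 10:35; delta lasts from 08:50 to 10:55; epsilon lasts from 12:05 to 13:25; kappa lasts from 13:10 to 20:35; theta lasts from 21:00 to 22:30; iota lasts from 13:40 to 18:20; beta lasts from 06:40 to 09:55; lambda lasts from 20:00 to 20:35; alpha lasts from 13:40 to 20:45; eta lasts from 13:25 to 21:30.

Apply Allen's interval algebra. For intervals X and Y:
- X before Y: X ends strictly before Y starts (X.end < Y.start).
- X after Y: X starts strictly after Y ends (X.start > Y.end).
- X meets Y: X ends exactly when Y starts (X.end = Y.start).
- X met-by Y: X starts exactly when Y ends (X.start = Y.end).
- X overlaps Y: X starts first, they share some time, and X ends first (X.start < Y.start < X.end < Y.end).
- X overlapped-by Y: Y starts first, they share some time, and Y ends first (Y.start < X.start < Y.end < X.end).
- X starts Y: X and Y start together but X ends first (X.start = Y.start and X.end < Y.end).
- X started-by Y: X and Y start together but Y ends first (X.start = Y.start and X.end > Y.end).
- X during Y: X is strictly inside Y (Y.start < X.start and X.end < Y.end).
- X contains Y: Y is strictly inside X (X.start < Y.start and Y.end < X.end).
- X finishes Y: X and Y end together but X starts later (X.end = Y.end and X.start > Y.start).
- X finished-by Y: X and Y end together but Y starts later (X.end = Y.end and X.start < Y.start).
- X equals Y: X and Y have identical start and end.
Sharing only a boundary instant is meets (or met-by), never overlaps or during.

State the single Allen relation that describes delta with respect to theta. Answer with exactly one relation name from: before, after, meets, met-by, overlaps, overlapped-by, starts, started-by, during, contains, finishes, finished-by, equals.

before

delta = [08:50, 10:55]; theta = [21:00, 22:30].
Compare endpoints: delta.start < theta.start, delta.start < theta.end, delta.end < theta.start, delta.end < theta.end.
That pattern is 'before'.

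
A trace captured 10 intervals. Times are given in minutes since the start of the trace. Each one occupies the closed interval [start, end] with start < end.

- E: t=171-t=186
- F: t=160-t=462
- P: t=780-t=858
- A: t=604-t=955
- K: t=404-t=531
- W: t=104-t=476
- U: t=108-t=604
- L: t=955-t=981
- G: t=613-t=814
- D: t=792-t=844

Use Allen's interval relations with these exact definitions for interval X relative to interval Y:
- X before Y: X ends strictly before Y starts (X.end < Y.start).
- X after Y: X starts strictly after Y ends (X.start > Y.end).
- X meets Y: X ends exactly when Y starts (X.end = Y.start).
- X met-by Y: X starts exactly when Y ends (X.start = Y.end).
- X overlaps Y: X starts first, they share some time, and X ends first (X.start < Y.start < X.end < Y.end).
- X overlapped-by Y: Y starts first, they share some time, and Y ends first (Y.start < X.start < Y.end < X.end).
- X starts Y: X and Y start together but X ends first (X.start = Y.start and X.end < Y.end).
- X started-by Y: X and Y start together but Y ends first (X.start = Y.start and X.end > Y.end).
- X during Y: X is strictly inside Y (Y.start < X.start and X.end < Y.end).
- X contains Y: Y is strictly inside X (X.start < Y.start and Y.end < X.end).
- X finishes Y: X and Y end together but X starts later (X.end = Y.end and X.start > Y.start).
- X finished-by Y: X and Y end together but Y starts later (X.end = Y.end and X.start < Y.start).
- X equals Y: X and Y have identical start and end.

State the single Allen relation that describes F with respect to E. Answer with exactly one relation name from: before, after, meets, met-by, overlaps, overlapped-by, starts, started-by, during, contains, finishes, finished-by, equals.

F = [t=160, t=462]; E = [t=171, t=186].
Compare endpoints: F.start < E.start, F.start < E.end, F.end > E.start, F.end > E.end.
That pattern is 'contains'.

contains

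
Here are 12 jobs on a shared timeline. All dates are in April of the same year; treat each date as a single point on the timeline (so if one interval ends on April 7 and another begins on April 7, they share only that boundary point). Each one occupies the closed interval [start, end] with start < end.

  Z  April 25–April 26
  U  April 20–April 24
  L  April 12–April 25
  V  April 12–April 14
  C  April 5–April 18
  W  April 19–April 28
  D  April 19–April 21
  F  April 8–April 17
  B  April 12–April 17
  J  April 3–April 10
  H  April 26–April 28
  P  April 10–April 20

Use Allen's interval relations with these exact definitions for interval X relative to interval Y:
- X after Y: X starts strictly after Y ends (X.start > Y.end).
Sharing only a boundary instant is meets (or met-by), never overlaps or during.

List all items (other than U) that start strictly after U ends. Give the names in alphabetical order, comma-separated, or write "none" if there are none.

Target U = [April 20, April 24].
B [April 12, April 17] → before → no.
C [April 5, April 18] → before → no.
D [April 19, April 21] → overlaps → no.
F [April 8, April 17] → before → no.
H [April 26, April 28] → after → yes.
J [April 3, April 10] → before → no.
L [April 12, April 25] → contains → no.
P [April 10, April 20] → meets → no.
V [April 12, April 14] → before → no.
W [April 19, April 28] → contains → no.
Z [April 25, April 26] → after → yes.
Result: H, Z.

H, Z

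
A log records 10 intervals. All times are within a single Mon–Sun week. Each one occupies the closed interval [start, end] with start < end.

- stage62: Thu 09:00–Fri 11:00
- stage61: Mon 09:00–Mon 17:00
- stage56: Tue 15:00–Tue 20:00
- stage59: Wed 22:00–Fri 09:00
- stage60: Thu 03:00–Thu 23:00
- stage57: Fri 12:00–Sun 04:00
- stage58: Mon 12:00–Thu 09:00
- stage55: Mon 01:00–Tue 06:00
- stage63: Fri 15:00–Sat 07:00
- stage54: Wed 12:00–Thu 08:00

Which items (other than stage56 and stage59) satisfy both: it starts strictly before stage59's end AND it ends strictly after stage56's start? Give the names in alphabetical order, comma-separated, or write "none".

Conditions: its start is strictly before stage59's end (X.start < Fri 09:00) AND its end is strictly after stage56's start (X.end > Tue 15:00).
stage54: start Wed 12:00 < Fri 09:00? ✓; end Thu 08:00 > Tue 15:00? ✓ → yes.
stage55: start Mon 01:00 < Fri 09:00? ✓; end Tue 06:00 > Tue 15:00? ✗ → no.
stage57: start Fri 12:00 < Fri 09:00? ✗; end Sun 04:00 > Tue 15:00? ✓ → no.
stage58: start Mon 12:00 < Fri 09:00? ✓; end Thu 09:00 > Tue 15:00? ✓ → yes.
stage60: start Thu 03:00 < Fri 09:00? ✓; end Thu 23:00 > Tue 15:00? ✓ → yes.
stage61: start Mon 09:00 < Fri 09:00? ✓; end Mon 17:00 > Tue 15:00? ✗ → no.
stage62: start Thu 09:00 < Fri 09:00? ✓; end Fri 11:00 > Tue 15:00? ✓ → yes.
stage63: start Fri 15:00 < Fri 09:00? ✗; end Sat 07:00 > Tue 15:00? ✓ → no.
Result: stage54, stage58, stage60, stage62.

stage54, stage58, stage60, stage62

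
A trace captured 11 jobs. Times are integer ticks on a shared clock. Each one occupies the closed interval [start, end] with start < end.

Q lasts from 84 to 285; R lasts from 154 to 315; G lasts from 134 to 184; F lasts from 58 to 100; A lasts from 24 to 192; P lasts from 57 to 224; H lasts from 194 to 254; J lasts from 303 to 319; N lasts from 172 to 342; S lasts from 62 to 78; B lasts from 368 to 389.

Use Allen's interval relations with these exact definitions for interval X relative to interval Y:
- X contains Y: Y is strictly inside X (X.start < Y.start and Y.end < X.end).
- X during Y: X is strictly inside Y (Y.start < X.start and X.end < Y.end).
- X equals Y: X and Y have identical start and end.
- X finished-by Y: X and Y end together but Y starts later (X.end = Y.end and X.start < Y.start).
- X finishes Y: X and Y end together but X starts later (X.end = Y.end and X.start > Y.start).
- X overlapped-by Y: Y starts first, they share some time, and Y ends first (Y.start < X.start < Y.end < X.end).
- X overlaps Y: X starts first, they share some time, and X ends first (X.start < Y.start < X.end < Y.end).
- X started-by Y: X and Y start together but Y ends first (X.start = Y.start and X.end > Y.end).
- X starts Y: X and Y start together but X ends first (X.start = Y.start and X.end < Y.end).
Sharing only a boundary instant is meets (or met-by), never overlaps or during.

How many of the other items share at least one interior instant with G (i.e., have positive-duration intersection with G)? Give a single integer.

5

Target G = [134, 184].
A [24, 192] → contains → counts.
B [368, 389] → after → no.
F [58, 100] → before → no.
H [194, 254] → after → no.
J [303, 319] → after → no.
N [172, 342] → overlapped-by → counts.
P [57, 224] → contains → counts.
Q [84, 285] → contains → counts.
R [154, 315] → overlapped-by → counts.
S [62, 78] → before → no.
Total: 5.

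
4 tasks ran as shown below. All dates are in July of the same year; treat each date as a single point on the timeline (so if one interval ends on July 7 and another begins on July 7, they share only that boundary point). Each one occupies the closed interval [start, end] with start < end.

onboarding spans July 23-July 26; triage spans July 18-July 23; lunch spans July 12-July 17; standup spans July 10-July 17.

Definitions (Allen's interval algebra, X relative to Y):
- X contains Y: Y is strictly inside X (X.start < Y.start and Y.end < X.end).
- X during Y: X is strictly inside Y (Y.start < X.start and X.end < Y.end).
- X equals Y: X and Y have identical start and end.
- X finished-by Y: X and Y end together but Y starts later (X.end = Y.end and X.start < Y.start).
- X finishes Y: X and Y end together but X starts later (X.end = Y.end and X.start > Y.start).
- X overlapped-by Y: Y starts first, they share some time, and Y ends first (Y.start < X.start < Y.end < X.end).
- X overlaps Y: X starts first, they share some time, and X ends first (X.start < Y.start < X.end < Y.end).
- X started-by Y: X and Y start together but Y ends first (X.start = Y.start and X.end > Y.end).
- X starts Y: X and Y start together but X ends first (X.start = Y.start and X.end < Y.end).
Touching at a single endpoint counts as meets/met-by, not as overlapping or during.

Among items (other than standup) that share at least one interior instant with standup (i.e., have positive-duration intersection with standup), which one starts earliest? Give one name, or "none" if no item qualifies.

Target standup = [July 10, July 17].
lunch [July 12, July 17] → finishes → candidate.
onboarding [July 23, July 26] → after → excluded.
triage [July 18, July 23] → after → excluded.
Among candidates, earliest start is July 12 → lunch.

lunch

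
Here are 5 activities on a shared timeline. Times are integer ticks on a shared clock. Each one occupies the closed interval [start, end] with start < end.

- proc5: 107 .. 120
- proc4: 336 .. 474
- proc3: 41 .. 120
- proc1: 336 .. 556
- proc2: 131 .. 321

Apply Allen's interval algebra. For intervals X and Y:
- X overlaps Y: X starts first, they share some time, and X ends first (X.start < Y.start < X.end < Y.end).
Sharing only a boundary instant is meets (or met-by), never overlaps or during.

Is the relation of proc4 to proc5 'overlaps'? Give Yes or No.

proc4 = [336, 474], proc5 = [107, 120].
Actual relation of proc4 to proc5: after.
Asked whether 'overlaps' holds → No.

No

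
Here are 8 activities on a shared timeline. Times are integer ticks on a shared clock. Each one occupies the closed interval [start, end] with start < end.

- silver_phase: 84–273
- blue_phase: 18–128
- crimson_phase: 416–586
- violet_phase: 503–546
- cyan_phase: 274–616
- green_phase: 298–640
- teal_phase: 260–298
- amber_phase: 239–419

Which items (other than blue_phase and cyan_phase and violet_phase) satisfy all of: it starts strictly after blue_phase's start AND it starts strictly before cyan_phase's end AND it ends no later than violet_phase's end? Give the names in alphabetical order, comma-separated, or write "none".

Conditions: its start is strictly after blue_phase's start (X.start > 18) AND its start is strictly before cyan_phase's end (X.start < 616) AND its end is no later than violet_phase's end (X.end <= 546).
amber_phase: start 239 > 18? ✓; start 239 < 616? ✓; end 419 <= 546? ✓ → yes.
crimson_phase: start 416 > 18? ✓; start 416 < 616? ✓; end 586 <= 546? ✗ → no.
green_phase: start 298 > 18? ✓; start 298 < 616? ✓; end 640 <= 546? ✗ → no.
silver_phase: start 84 > 18? ✓; start 84 < 616? ✓; end 273 <= 546? ✓ → yes.
teal_phase: start 260 > 18? ✓; start 260 < 616? ✓; end 298 <= 546? ✓ → yes.
Result: amber_phase, silver_phase, teal_phase.

amber_phase, silver_phase, teal_phase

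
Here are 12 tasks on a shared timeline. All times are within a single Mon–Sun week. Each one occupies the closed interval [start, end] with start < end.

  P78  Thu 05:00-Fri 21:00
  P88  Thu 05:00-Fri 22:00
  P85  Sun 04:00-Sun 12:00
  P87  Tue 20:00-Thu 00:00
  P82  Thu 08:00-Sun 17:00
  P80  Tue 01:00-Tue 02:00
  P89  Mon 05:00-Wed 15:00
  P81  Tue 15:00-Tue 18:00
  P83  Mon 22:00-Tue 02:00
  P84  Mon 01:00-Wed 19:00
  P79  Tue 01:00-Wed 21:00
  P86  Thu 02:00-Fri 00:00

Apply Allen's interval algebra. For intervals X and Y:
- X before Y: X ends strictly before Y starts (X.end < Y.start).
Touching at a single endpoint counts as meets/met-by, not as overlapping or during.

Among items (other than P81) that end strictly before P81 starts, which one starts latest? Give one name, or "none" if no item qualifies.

Target P81 = [Tue 15:00, Tue 18:00].
P78 [Thu 05:00, Fri 21:00] → after → excluded.
P79 [Tue 01:00, Wed 21:00] → contains → excluded.
P80 [Tue 01:00, Tue 02:00] → before → candidate.
P82 [Thu 08:00, Sun 17:00] → after → excluded.
P83 [Mon 22:00, Tue 02:00] → before → candidate.
P84 [Mon 01:00, Wed 19:00] → contains → excluded.
P85 [Sun 04:00, Sun 12:00] → after → excluded.
P86 [Thu 02:00, Fri 00:00] → after → excluded.
P87 [Tue 20:00, Thu 00:00] → after → excluded.
P88 [Thu 05:00, Fri 22:00] → after → excluded.
P89 [Mon 05:00, Wed 15:00] → contains → excluded.
Among candidates, latest start is Tue 01:00 → P80.

P80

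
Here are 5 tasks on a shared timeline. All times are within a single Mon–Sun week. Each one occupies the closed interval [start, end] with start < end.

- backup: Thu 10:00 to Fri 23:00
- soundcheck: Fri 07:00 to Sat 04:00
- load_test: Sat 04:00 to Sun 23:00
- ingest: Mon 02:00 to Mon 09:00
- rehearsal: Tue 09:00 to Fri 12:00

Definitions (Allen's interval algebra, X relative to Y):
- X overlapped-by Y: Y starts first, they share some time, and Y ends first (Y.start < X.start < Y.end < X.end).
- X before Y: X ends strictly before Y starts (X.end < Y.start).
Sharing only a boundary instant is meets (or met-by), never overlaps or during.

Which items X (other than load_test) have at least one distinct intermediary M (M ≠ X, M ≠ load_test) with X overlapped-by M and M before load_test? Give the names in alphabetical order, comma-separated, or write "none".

backup, soundcheck

Target load_test = [Sat 04:00, Sun 23:00].
Intermediaries M with M before load_test: backup, ingest, rehearsal.
Via backup — items with X overlapped-by backup: soundcheck.
Via ingest — items with X overlapped-by ingest: none.
Via rehearsal — items with X overlapped-by rehearsal: backup, soundcheck.
Union: backup, soundcheck.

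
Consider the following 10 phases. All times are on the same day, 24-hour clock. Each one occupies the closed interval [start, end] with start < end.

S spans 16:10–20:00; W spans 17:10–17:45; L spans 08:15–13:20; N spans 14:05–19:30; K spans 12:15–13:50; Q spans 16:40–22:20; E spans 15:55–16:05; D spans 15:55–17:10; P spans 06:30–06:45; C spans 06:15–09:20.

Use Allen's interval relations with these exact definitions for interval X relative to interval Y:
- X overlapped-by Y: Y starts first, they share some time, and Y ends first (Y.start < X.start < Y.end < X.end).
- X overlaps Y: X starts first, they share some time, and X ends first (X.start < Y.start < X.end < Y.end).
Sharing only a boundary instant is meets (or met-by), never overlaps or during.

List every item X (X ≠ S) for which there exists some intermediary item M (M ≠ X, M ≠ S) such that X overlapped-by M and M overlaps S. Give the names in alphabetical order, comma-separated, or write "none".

Q

Target S = [16:10, 20:00].
Intermediaries M with M overlaps S: D, N.
Via D — items with X overlapped-by D: Q.
Via N — items with X overlapped-by N: Q.
Union: Q.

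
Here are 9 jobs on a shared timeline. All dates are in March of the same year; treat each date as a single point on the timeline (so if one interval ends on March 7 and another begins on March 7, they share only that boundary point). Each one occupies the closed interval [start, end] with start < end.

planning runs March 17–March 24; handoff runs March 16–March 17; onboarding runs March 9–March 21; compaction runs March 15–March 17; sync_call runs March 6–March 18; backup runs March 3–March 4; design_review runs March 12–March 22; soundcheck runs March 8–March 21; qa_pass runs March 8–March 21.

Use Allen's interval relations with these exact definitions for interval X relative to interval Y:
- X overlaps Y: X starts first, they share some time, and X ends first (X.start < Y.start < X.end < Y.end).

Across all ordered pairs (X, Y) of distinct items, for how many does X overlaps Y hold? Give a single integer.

12

Checking all 72 ordered pairs for relation 'overlaps'; matching pairs in alphabetical order:
(design_review, planning): design_review overlaps planning ✓
(onboarding, design_review): onboarding overlaps design_review ✓
(onboarding, planning): onboarding overlaps planning ✓
(qa_pass, design_review): qa_pass overlaps design_review ✓
(qa_pass, planning): qa_pass overlaps planning ✓
(soundcheck, design_review): soundcheck overlaps design_review ✓
(soundcheck, planning): soundcheck overlaps planning ✓
(sync_call, design_review): sync_call overlaps design_review ✓
(sync_call, onboarding): sync_call overlaps onboarding ✓
(sync_call, planning): sync_call overlaps planning ✓
(sync_call, qa_pass): sync_call overlaps qa_pass ✓
(sync_call, soundcheck): sync_call overlaps soundcheck ✓
Count: 12.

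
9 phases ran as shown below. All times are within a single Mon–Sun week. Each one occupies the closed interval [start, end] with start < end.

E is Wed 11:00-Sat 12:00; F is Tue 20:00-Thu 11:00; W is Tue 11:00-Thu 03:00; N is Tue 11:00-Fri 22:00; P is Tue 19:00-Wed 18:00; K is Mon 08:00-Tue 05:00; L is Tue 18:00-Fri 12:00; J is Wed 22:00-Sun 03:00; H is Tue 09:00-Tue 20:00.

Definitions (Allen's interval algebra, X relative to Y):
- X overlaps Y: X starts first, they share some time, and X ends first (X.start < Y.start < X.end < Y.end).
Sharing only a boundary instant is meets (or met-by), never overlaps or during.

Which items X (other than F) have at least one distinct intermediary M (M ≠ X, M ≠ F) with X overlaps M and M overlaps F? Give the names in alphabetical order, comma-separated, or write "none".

H

Target F = [Tue 20:00, Thu 11:00].
Intermediaries M with M overlaps F: P, W.
Via P — items with X overlaps P: H.
Via W — items with X overlaps W: H.
Union: H.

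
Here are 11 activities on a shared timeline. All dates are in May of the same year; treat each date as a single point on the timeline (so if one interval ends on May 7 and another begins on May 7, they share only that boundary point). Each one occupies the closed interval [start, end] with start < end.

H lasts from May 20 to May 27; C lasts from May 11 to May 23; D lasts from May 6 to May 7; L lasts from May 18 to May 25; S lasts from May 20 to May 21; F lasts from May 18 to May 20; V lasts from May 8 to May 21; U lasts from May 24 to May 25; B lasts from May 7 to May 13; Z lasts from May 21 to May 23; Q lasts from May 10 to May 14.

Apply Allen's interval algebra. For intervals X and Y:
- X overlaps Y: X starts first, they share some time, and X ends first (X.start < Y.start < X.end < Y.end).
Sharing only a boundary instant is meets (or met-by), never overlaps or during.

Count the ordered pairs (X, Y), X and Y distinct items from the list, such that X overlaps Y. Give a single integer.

Checking all 110 ordered pairs for relation 'overlaps'; matching pairs in alphabetical order:
(B, C): B overlaps C ✓
(B, Q): B overlaps Q ✓
(B, V): B overlaps V ✓
(C, H): C overlaps H ✓
(C, L): C overlaps L ✓
(L, H): L overlaps H ✓
(Q, C): Q overlaps C ✓
(V, C): V overlaps C ✓
(V, H): V overlaps H ✓
(V, L): V overlaps L ✓
Count: 10.

10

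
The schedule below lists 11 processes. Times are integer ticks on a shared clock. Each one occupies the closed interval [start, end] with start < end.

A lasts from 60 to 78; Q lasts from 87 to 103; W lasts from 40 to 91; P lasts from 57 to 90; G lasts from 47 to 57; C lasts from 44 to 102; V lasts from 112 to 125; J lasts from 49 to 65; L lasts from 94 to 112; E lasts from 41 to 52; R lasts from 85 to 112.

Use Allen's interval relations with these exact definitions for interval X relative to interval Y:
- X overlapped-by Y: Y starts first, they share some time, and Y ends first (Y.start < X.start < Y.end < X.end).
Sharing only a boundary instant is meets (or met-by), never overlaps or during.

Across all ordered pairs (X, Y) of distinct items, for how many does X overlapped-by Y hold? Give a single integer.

15

Checking all 110 ordered pairs for relation 'overlapped-by'; matching pairs in alphabetical order:
(A, J): A overlapped-by J ✓
(C, E): C overlapped-by E ✓
(C, W): C overlapped-by W ✓
(G, E): G overlapped-by E ✓
(J, E): J overlapped-by E ✓
(J, G): J overlapped-by G ✓
(L, C): L overlapped-by C ✓
(L, Q): L overlapped-by Q ✓
(P, J): P overlapped-by J ✓
(Q, C): Q overlapped-by C ✓
(Q, P): Q overlapped-by P ✓
(Q, W): Q overlapped-by W ✓
(R, C): R overlapped-by C ✓
(R, P): R overlapped-by P ✓
(R, W): R overlapped-by W ✓
Count: 15.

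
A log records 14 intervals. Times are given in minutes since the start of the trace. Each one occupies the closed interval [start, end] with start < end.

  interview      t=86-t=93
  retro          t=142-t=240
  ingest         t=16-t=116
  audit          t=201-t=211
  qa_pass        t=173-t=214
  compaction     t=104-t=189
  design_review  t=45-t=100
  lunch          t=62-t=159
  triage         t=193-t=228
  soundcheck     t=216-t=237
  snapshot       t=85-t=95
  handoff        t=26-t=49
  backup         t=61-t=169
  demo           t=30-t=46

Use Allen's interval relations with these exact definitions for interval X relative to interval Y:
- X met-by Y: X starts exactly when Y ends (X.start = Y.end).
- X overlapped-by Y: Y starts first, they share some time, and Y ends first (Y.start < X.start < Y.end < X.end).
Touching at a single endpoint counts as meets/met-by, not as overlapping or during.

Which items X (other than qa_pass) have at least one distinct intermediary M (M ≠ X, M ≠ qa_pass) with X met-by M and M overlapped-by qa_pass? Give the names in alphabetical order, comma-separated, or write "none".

none

Target qa_pass = [t=173, t=214].
Intermediaries M with M overlapped-by qa_pass: triage.
Via triage — items with X met-by triage: none.
Union: none.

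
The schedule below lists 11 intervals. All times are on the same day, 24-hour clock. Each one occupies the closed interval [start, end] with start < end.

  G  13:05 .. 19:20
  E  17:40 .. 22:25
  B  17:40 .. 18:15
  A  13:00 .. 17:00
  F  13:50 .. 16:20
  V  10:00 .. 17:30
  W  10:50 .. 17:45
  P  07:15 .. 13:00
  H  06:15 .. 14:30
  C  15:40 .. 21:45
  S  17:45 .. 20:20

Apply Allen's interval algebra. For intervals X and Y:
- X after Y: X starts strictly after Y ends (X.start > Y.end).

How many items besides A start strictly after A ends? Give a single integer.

Target A = [13:00, 17:00].
B [17:40, 18:15] → after → counts.
C [15:40, 21:45] → overlapped-by → no.
E [17:40, 22:25] → after → counts.
F [13:50, 16:20] → during → no.
G [13:05, 19:20] → overlapped-by → no.
H [06:15, 14:30] → overlaps → no.
P [07:15, 13:00] → meets → no.
S [17:45, 20:20] → after → counts.
V [10:00, 17:30] → contains → no.
W [10:50, 17:45] → contains → no.
Total: 3.

3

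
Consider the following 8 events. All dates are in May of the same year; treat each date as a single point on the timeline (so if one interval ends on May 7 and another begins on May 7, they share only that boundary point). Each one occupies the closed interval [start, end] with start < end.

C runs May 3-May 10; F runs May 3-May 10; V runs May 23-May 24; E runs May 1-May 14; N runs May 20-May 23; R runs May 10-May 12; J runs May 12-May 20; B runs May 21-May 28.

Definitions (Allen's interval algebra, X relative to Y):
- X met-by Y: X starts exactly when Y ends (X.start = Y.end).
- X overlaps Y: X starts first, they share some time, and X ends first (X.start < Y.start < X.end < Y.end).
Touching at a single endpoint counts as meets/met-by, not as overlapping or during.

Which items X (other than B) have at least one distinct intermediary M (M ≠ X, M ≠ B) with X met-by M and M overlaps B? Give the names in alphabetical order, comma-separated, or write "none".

V

Target B = [May 21, May 28].
Intermediaries M with M overlaps B: N.
Via N — items with X met-by N: V.
Union: V.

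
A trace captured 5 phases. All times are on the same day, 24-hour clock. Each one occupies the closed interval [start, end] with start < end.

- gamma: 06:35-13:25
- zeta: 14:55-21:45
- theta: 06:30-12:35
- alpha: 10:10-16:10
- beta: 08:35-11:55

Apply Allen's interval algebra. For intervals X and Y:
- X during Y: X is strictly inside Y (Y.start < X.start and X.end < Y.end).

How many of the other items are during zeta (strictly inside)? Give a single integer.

0

Target zeta = [14:55, 21:45].
alpha [10:10, 16:10] → overlaps → no.
beta [08:35, 11:55] → before → no.
gamma [06:35, 13:25] → before → no.
theta [06:30, 12:35] → before → no.
Total: 0.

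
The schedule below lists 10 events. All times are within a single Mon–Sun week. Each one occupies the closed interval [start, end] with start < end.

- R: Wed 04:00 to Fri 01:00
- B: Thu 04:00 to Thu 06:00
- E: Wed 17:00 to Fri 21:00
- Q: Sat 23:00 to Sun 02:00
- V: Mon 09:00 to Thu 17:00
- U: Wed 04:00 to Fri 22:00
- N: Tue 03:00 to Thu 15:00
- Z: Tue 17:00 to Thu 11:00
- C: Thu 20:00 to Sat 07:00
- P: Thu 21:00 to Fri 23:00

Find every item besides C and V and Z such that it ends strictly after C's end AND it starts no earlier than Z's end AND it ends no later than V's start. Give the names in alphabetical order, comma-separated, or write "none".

none

Conditions: its end is strictly after C's end (X.end > Sat 07:00) AND its start is no earlier than Z's end (X.start >= Thu 11:00) AND its end is no later than V's start (X.end <= Mon 09:00).
B: end Thu 06:00 > Sat 07:00? ✗; start Thu 04:00 >= Thu 11:00? ✗; end Thu 06:00 <= Mon 09:00? ✗ → no.
E: end Fri 21:00 > Sat 07:00? ✗; start Wed 17:00 >= Thu 11:00? ✗; end Fri 21:00 <= Mon 09:00? ✗ → no.
N: end Thu 15:00 > Sat 07:00? ✗; start Tue 03:00 >= Thu 11:00? ✗; end Thu 15:00 <= Mon 09:00? ✗ → no.
P: end Fri 23:00 > Sat 07:00? ✗; start Thu 21:00 >= Thu 11:00? ✓; end Fri 23:00 <= Mon 09:00? ✗ → no.
Q: end Sun 02:00 > Sat 07:00? ✓; start Sat 23:00 >= Thu 11:00? ✓; end Sun 02:00 <= Mon 09:00? ✗ → no.
R: end Fri 01:00 > Sat 07:00? ✗; start Wed 04:00 >= Thu 11:00? ✗; end Fri 01:00 <= Mon 09:00? ✗ → no.
U: end Fri 22:00 > Sat 07:00? ✗; start Wed 04:00 >= Thu 11:00? ✗; end Fri 22:00 <= Mon 09:00? ✗ → no.
Result: none.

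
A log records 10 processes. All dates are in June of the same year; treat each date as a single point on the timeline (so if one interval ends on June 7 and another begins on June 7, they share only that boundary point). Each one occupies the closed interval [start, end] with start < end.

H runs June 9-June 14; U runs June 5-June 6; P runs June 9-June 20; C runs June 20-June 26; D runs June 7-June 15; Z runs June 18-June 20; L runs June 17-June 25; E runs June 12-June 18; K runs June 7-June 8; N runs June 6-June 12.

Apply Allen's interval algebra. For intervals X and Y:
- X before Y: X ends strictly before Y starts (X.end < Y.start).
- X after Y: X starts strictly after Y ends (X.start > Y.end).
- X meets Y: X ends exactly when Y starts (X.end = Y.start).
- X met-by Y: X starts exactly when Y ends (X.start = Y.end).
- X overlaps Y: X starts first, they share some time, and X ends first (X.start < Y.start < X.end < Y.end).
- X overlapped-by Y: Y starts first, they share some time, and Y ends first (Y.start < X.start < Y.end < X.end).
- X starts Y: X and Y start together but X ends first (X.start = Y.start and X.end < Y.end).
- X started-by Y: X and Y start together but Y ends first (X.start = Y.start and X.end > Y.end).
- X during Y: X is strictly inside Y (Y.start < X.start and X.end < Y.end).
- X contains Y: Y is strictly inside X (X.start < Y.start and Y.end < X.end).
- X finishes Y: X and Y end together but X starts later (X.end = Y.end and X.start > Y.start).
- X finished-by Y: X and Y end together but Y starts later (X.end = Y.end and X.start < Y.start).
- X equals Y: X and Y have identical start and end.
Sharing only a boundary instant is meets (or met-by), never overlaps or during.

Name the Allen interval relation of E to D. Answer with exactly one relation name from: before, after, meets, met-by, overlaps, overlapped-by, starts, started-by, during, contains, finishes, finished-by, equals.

E = [June 12, June 18]; D = [June 7, June 15].
Compare endpoints: E.start > D.start, E.start < D.end, E.end > D.start, E.end > D.end.
That pattern is 'overlapped-by'.

overlapped-by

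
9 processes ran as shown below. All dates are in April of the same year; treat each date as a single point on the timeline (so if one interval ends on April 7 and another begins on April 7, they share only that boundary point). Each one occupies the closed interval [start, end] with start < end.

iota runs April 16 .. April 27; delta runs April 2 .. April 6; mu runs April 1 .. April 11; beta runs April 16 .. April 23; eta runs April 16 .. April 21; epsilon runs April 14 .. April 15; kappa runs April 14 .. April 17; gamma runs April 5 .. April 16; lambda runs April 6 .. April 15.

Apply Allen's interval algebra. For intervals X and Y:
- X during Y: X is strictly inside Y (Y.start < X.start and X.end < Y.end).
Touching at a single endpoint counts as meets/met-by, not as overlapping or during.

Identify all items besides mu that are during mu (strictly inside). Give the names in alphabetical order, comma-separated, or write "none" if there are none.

Target mu = [April 1, April 11].
beta [April 16, April 23] → after → no.
delta [April 2, April 6] → during → yes.
epsilon [April 14, April 15] → after → no.
eta [April 16, April 21] → after → no.
gamma [April 5, April 16] → overlapped-by → no.
iota [April 16, April 27] → after → no.
kappa [April 14, April 17] → after → no.
lambda [April 6, April 15] → overlapped-by → no.
Result: delta.

delta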